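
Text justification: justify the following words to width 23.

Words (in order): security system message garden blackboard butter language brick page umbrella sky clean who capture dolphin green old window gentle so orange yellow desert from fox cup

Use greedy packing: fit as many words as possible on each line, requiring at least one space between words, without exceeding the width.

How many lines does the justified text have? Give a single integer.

Answer: 8

Derivation:
Line 1: ['security', 'system', 'message'] (min_width=23, slack=0)
Line 2: ['garden', 'blackboard'] (min_width=17, slack=6)
Line 3: ['butter', 'language', 'brick'] (min_width=21, slack=2)
Line 4: ['page', 'umbrella', 'sky', 'clean'] (min_width=23, slack=0)
Line 5: ['who', 'capture', 'dolphin'] (min_width=19, slack=4)
Line 6: ['green', 'old', 'window', 'gentle'] (min_width=23, slack=0)
Line 7: ['so', 'orange', 'yellow', 'desert'] (min_width=23, slack=0)
Line 8: ['from', 'fox', 'cup'] (min_width=12, slack=11)
Total lines: 8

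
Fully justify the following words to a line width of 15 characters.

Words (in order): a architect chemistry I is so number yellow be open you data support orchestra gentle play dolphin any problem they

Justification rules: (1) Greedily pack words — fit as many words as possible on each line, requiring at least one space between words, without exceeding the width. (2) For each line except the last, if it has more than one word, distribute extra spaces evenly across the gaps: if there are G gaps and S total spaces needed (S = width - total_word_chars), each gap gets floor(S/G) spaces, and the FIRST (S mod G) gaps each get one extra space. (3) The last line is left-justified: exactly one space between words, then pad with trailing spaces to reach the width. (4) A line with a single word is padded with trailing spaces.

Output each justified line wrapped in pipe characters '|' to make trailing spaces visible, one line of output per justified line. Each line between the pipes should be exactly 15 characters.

Line 1: ['a', 'architect'] (min_width=11, slack=4)
Line 2: ['chemistry', 'I', 'is'] (min_width=14, slack=1)
Line 3: ['so', 'number'] (min_width=9, slack=6)
Line 4: ['yellow', 'be', 'open'] (min_width=14, slack=1)
Line 5: ['you', 'data'] (min_width=8, slack=7)
Line 6: ['support'] (min_width=7, slack=8)
Line 7: ['orchestra'] (min_width=9, slack=6)
Line 8: ['gentle', 'play'] (min_width=11, slack=4)
Line 9: ['dolphin', 'any'] (min_width=11, slack=4)
Line 10: ['problem', 'they'] (min_width=12, slack=3)

Answer: |a     architect|
|chemistry  I is|
|so       number|
|yellow  be open|
|you        data|
|support        |
|orchestra      |
|gentle     play|
|dolphin     any|
|problem they   |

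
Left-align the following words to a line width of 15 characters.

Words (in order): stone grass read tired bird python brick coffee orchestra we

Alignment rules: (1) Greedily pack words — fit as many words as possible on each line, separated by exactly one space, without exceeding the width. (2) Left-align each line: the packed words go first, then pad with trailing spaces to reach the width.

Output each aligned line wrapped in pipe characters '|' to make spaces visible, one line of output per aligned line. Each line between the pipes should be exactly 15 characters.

Line 1: ['stone', 'grass'] (min_width=11, slack=4)
Line 2: ['read', 'tired', 'bird'] (min_width=15, slack=0)
Line 3: ['python', 'brick'] (min_width=12, slack=3)
Line 4: ['coffee'] (min_width=6, slack=9)
Line 5: ['orchestra', 'we'] (min_width=12, slack=3)

Answer: |stone grass    |
|read tired bird|
|python brick   |
|coffee         |
|orchestra we   |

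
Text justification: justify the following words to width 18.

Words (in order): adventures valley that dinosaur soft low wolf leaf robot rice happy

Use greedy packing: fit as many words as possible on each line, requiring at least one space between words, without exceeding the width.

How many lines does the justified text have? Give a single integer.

Line 1: ['adventures', 'valley'] (min_width=17, slack=1)
Line 2: ['that', 'dinosaur', 'soft'] (min_width=18, slack=0)
Line 3: ['low', 'wolf', 'leaf'] (min_width=13, slack=5)
Line 4: ['robot', 'rice', 'happy'] (min_width=16, slack=2)
Total lines: 4

Answer: 4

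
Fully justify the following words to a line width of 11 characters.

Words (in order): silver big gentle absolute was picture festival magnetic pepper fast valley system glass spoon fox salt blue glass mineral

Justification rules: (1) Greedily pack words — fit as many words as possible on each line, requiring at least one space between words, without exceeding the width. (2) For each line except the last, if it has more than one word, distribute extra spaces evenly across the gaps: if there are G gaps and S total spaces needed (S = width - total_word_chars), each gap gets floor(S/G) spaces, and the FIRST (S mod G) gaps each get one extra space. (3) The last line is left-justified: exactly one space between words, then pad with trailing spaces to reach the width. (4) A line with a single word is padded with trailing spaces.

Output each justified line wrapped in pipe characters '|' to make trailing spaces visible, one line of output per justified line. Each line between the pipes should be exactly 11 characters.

Answer: |silver  big|
|gentle     |
|absolute   |
|was picture|
|festival   |
|magnetic   |
|pepper fast|
|valley     |
|system     |
|glass spoon|
|fox    salt|
|blue  glass|
|mineral    |

Derivation:
Line 1: ['silver', 'big'] (min_width=10, slack=1)
Line 2: ['gentle'] (min_width=6, slack=5)
Line 3: ['absolute'] (min_width=8, slack=3)
Line 4: ['was', 'picture'] (min_width=11, slack=0)
Line 5: ['festival'] (min_width=8, slack=3)
Line 6: ['magnetic'] (min_width=8, slack=3)
Line 7: ['pepper', 'fast'] (min_width=11, slack=0)
Line 8: ['valley'] (min_width=6, slack=5)
Line 9: ['system'] (min_width=6, slack=5)
Line 10: ['glass', 'spoon'] (min_width=11, slack=0)
Line 11: ['fox', 'salt'] (min_width=8, slack=3)
Line 12: ['blue', 'glass'] (min_width=10, slack=1)
Line 13: ['mineral'] (min_width=7, slack=4)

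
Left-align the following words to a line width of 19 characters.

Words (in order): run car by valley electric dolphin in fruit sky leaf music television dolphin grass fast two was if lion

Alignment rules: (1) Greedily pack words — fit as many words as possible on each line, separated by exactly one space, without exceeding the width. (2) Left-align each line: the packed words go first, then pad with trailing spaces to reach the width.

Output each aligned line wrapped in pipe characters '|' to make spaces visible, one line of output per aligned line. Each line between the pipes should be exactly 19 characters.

Line 1: ['run', 'car', 'by', 'valley'] (min_width=17, slack=2)
Line 2: ['electric', 'dolphin', 'in'] (min_width=19, slack=0)
Line 3: ['fruit', 'sky', 'leaf'] (min_width=14, slack=5)
Line 4: ['music', 'television'] (min_width=16, slack=3)
Line 5: ['dolphin', 'grass', 'fast'] (min_width=18, slack=1)
Line 6: ['two', 'was', 'if', 'lion'] (min_width=15, slack=4)

Answer: |run car by valley  |
|electric dolphin in|
|fruit sky leaf     |
|music television   |
|dolphin grass fast |
|two was if lion    |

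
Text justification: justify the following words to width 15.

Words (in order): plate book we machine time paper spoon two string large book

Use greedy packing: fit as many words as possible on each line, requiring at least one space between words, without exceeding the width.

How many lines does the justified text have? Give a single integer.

Answer: 5

Derivation:
Line 1: ['plate', 'book', 'we'] (min_width=13, slack=2)
Line 2: ['machine', 'time'] (min_width=12, slack=3)
Line 3: ['paper', 'spoon', 'two'] (min_width=15, slack=0)
Line 4: ['string', 'large'] (min_width=12, slack=3)
Line 5: ['book'] (min_width=4, slack=11)
Total lines: 5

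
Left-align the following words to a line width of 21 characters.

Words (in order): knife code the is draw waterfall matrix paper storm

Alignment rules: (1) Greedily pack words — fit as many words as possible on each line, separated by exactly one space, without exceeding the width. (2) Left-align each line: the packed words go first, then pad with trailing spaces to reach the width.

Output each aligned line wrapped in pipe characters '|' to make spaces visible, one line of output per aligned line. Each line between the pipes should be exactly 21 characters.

Line 1: ['knife', 'code', 'the', 'is'] (min_width=17, slack=4)
Line 2: ['draw', 'waterfall', 'matrix'] (min_width=21, slack=0)
Line 3: ['paper', 'storm'] (min_width=11, slack=10)

Answer: |knife code the is    |
|draw waterfall matrix|
|paper storm          |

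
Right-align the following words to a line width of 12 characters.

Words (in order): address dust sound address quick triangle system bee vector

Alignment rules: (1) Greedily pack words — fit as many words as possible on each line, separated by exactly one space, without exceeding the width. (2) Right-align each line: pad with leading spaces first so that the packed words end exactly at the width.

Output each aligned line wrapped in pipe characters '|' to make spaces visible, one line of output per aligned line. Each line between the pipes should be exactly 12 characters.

Line 1: ['address', 'dust'] (min_width=12, slack=0)
Line 2: ['sound'] (min_width=5, slack=7)
Line 3: ['address'] (min_width=7, slack=5)
Line 4: ['quick'] (min_width=5, slack=7)
Line 5: ['triangle'] (min_width=8, slack=4)
Line 6: ['system', 'bee'] (min_width=10, slack=2)
Line 7: ['vector'] (min_width=6, slack=6)

Answer: |address dust|
|       sound|
|     address|
|       quick|
|    triangle|
|  system bee|
|      vector|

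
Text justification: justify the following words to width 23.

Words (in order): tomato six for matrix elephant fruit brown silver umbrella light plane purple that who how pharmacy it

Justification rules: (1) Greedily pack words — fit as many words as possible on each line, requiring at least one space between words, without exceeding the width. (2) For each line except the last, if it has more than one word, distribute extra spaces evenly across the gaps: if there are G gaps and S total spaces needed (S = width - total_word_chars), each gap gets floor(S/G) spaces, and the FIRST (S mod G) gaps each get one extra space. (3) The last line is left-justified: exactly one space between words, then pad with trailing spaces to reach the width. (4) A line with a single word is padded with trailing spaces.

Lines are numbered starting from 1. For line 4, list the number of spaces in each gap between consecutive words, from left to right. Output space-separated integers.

Line 1: ['tomato', 'six', 'for', 'matrix'] (min_width=21, slack=2)
Line 2: ['elephant', 'fruit', 'brown'] (min_width=20, slack=3)
Line 3: ['silver', 'umbrella', 'light'] (min_width=21, slack=2)
Line 4: ['plane', 'purple', 'that', 'who'] (min_width=21, slack=2)
Line 5: ['how', 'pharmacy', 'it'] (min_width=15, slack=8)

Answer: 2 2 1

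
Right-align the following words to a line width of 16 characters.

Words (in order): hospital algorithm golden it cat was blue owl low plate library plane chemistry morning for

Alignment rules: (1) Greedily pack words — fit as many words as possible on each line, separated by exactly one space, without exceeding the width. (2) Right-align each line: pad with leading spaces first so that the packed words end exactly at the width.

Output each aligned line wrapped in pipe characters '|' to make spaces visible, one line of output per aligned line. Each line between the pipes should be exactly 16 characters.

Line 1: ['hospital'] (min_width=8, slack=8)
Line 2: ['algorithm', 'golden'] (min_width=16, slack=0)
Line 3: ['it', 'cat', 'was', 'blue'] (min_width=15, slack=1)
Line 4: ['owl', 'low', 'plate'] (min_width=13, slack=3)
Line 5: ['library', 'plane'] (min_width=13, slack=3)
Line 6: ['chemistry'] (min_width=9, slack=7)
Line 7: ['morning', 'for'] (min_width=11, slack=5)

Answer: |        hospital|
|algorithm golden|
| it cat was blue|
|   owl low plate|
|   library plane|
|       chemistry|
|     morning for|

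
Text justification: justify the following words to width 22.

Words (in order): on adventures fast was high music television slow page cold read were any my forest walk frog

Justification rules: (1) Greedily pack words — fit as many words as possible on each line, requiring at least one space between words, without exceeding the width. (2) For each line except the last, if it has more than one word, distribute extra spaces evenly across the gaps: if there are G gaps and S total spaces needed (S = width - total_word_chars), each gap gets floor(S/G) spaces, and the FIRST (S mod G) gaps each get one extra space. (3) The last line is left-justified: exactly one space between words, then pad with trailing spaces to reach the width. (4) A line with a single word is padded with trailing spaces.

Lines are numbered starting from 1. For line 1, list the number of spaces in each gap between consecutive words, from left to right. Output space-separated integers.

Answer: 1 1 1

Derivation:
Line 1: ['on', 'adventures', 'fast', 'was'] (min_width=22, slack=0)
Line 2: ['high', 'music', 'television'] (min_width=21, slack=1)
Line 3: ['slow', 'page', 'cold', 'read'] (min_width=19, slack=3)
Line 4: ['were', 'any', 'my', 'forest'] (min_width=18, slack=4)
Line 5: ['walk', 'frog'] (min_width=9, slack=13)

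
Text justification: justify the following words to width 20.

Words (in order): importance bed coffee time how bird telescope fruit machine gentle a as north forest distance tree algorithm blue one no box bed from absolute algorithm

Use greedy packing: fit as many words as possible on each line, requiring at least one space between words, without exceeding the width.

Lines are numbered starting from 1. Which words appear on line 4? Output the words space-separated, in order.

Line 1: ['importance', 'bed'] (min_width=14, slack=6)
Line 2: ['coffee', 'time', 'how', 'bird'] (min_width=20, slack=0)
Line 3: ['telescope', 'fruit'] (min_width=15, slack=5)
Line 4: ['machine', 'gentle', 'a', 'as'] (min_width=19, slack=1)
Line 5: ['north', 'forest'] (min_width=12, slack=8)
Line 6: ['distance', 'tree'] (min_width=13, slack=7)
Line 7: ['algorithm', 'blue', 'one'] (min_width=18, slack=2)
Line 8: ['no', 'box', 'bed', 'from'] (min_width=15, slack=5)
Line 9: ['absolute', 'algorithm'] (min_width=18, slack=2)

Answer: machine gentle a as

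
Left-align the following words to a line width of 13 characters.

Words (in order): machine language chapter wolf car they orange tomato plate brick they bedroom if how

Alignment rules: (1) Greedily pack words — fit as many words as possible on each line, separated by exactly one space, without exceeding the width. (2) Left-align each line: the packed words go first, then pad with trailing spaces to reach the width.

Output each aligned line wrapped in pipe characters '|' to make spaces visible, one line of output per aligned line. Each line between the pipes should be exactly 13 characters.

Line 1: ['machine'] (min_width=7, slack=6)
Line 2: ['language'] (min_width=8, slack=5)
Line 3: ['chapter', 'wolf'] (min_width=12, slack=1)
Line 4: ['car', 'they'] (min_width=8, slack=5)
Line 5: ['orange', 'tomato'] (min_width=13, slack=0)
Line 6: ['plate', 'brick'] (min_width=11, slack=2)
Line 7: ['they', 'bedroom'] (min_width=12, slack=1)
Line 8: ['if', 'how'] (min_width=6, slack=7)

Answer: |machine      |
|language     |
|chapter wolf |
|car they     |
|orange tomato|
|plate brick  |
|they bedroom |
|if how       |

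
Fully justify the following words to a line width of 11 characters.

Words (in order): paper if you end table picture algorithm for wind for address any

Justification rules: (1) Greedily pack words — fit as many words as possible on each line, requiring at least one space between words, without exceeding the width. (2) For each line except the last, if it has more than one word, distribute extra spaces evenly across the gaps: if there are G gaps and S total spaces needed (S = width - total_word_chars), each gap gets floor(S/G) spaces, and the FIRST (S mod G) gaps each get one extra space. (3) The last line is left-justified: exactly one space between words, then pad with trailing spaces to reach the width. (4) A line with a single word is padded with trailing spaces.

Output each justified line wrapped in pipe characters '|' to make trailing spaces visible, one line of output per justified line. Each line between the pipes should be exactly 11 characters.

Line 1: ['paper', 'if'] (min_width=8, slack=3)
Line 2: ['you', 'end'] (min_width=7, slack=4)
Line 3: ['table'] (min_width=5, slack=6)
Line 4: ['picture'] (min_width=7, slack=4)
Line 5: ['algorithm'] (min_width=9, slack=2)
Line 6: ['for', 'wind'] (min_width=8, slack=3)
Line 7: ['for', 'address'] (min_width=11, slack=0)
Line 8: ['any'] (min_width=3, slack=8)

Answer: |paper    if|
|you     end|
|table      |
|picture    |
|algorithm  |
|for    wind|
|for address|
|any        |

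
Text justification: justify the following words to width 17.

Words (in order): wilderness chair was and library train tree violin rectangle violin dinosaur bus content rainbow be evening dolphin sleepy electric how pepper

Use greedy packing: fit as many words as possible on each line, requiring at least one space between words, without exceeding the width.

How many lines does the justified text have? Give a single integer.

Line 1: ['wilderness', 'chair'] (min_width=16, slack=1)
Line 2: ['was', 'and', 'library'] (min_width=15, slack=2)
Line 3: ['train', 'tree', 'violin'] (min_width=17, slack=0)
Line 4: ['rectangle', 'violin'] (min_width=16, slack=1)
Line 5: ['dinosaur', 'bus'] (min_width=12, slack=5)
Line 6: ['content', 'rainbow'] (min_width=15, slack=2)
Line 7: ['be', 'evening'] (min_width=10, slack=7)
Line 8: ['dolphin', 'sleepy'] (min_width=14, slack=3)
Line 9: ['electric', 'how'] (min_width=12, slack=5)
Line 10: ['pepper'] (min_width=6, slack=11)
Total lines: 10

Answer: 10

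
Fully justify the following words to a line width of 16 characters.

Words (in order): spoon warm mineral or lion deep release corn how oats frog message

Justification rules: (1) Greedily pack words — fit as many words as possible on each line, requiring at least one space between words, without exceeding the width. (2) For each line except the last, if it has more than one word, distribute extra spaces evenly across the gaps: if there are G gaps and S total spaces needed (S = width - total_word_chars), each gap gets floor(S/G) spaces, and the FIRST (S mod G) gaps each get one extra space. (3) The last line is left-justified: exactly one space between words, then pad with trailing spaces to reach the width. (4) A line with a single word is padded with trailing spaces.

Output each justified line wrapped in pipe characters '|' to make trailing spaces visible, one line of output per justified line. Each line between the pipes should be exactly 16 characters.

Answer: |spoon       warm|
|mineral  or lion|
|deep     release|
|corn   how  oats|
|frog message    |

Derivation:
Line 1: ['spoon', 'warm'] (min_width=10, slack=6)
Line 2: ['mineral', 'or', 'lion'] (min_width=15, slack=1)
Line 3: ['deep', 'release'] (min_width=12, slack=4)
Line 4: ['corn', 'how', 'oats'] (min_width=13, slack=3)
Line 5: ['frog', 'message'] (min_width=12, slack=4)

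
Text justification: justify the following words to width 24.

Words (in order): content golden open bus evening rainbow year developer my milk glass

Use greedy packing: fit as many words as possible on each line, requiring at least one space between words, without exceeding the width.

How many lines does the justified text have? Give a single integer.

Answer: 3

Derivation:
Line 1: ['content', 'golden', 'open', 'bus'] (min_width=23, slack=1)
Line 2: ['evening', 'rainbow', 'year'] (min_width=20, slack=4)
Line 3: ['developer', 'my', 'milk', 'glass'] (min_width=23, slack=1)
Total lines: 3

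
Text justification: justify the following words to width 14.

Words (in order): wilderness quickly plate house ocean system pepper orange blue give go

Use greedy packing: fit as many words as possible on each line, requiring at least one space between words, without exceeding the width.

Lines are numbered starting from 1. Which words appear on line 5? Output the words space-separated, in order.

Line 1: ['wilderness'] (min_width=10, slack=4)
Line 2: ['quickly', 'plate'] (min_width=13, slack=1)
Line 3: ['house', 'ocean'] (min_width=11, slack=3)
Line 4: ['system', 'pepper'] (min_width=13, slack=1)
Line 5: ['orange', 'blue'] (min_width=11, slack=3)
Line 6: ['give', 'go'] (min_width=7, slack=7)

Answer: orange blue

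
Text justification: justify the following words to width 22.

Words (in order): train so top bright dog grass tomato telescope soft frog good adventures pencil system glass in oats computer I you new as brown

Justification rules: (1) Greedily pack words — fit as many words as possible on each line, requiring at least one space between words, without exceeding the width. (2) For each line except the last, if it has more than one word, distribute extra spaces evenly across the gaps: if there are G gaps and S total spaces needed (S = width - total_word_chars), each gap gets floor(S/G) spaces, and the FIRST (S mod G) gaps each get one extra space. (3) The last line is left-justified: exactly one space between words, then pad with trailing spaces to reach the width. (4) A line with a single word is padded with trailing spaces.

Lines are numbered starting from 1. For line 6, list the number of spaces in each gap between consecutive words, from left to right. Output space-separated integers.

Line 1: ['train', 'so', 'top', 'bright'] (min_width=19, slack=3)
Line 2: ['dog', 'grass', 'tomato'] (min_width=16, slack=6)
Line 3: ['telescope', 'soft', 'frog'] (min_width=19, slack=3)
Line 4: ['good', 'adventures', 'pencil'] (min_width=22, slack=0)
Line 5: ['system', 'glass', 'in', 'oats'] (min_width=20, slack=2)
Line 6: ['computer', 'I', 'you', 'new', 'as'] (min_width=21, slack=1)
Line 7: ['brown'] (min_width=5, slack=17)

Answer: 2 1 1 1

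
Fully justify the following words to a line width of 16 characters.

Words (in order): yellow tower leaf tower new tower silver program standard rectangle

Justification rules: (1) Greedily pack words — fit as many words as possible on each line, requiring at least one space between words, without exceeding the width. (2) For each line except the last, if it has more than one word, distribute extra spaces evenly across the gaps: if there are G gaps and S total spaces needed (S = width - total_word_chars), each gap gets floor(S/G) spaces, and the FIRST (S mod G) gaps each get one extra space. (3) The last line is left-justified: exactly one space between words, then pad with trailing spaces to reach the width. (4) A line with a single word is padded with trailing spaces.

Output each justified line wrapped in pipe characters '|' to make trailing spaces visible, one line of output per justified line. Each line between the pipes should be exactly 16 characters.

Line 1: ['yellow', 'tower'] (min_width=12, slack=4)
Line 2: ['leaf', 'tower', 'new'] (min_width=14, slack=2)
Line 3: ['tower', 'silver'] (min_width=12, slack=4)
Line 4: ['program', 'standard'] (min_width=16, slack=0)
Line 5: ['rectangle'] (min_width=9, slack=7)

Answer: |yellow     tower|
|leaf  tower  new|
|tower     silver|
|program standard|
|rectangle       |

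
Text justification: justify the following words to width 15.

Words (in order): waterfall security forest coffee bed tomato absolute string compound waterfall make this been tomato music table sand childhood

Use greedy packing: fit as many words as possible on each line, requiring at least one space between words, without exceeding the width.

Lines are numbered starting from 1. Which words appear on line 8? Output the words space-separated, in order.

Answer: tomato music

Derivation:
Line 1: ['waterfall'] (min_width=9, slack=6)
Line 2: ['security', 'forest'] (min_width=15, slack=0)
Line 3: ['coffee', 'bed'] (min_width=10, slack=5)
Line 4: ['tomato', 'absolute'] (min_width=15, slack=0)
Line 5: ['string', 'compound'] (min_width=15, slack=0)
Line 6: ['waterfall', 'make'] (min_width=14, slack=1)
Line 7: ['this', 'been'] (min_width=9, slack=6)
Line 8: ['tomato', 'music'] (min_width=12, slack=3)
Line 9: ['table', 'sand'] (min_width=10, slack=5)
Line 10: ['childhood'] (min_width=9, slack=6)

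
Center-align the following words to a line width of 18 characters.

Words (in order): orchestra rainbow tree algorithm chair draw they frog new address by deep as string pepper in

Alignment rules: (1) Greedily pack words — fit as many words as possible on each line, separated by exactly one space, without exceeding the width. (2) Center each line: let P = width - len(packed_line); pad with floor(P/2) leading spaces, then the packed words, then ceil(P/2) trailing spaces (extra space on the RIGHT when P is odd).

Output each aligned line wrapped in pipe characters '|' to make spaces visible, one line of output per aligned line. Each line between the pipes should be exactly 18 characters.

Answer: |orchestra rainbow |
|  tree algorithm  |
| chair draw they  |
| frog new address |
|by deep as string |
|    pepper in     |

Derivation:
Line 1: ['orchestra', 'rainbow'] (min_width=17, slack=1)
Line 2: ['tree', 'algorithm'] (min_width=14, slack=4)
Line 3: ['chair', 'draw', 'they'] (min_width=15, slack=3)
Line 4: ['frog', 'new', 'address'] (min_width=16, slack=2)
Line 5: ['by', 'deep', 'as', 'string'] (min_width=17, slack=1)
Line 6: ['pepper', 'in'] (min_width=9, slack=9)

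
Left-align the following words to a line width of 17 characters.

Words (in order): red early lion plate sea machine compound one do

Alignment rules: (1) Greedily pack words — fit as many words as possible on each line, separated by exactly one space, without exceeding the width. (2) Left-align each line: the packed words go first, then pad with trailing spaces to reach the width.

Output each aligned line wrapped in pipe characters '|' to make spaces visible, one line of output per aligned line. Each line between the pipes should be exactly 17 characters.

Line 1: ['red', 'early', 'lion'] (min_width=14, slack=3)
Line 2: ['plate', 'sea', 'machine'] (min_width=17, slack=0)
Line 3: ['compound', 'one', 'do'] (min_width=15, slack=2)

Answer: |red early lion   |
|plate sea machine|
|compound one do  |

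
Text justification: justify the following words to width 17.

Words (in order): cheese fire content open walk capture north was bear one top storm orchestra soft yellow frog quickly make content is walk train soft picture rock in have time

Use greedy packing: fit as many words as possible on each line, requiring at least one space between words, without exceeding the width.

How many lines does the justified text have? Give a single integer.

Line 1: ['cheese', 'fire'] (min_width=11, slack=6)
Line 2: ['content', 'open', 'walk'] (min_width=17, slack=0)
Line 3: ['capture', 'north', 'was'] (min_width=17, slack=0)
Line 4: ['bear', 'one', 'top'] (min_width=12, slack=5)
Line 5: ['storm', 'orchestra'] (min_width=15, slack=2)
Line 6: ['soft', 'yellow', 'frog'] (min_width=16, slack=1)
Line 7: ['quickly', 'make'] (min_width=12, slack=5)
Line 8: ['content', 'is', 'walk'] (min_width=15, slack=2)
Line 9: ['train', 'soft'] (min_width=10, slack=7)
Line 10: ['picture', 'rock', 'in'] (min_width=15, slack=2)
Line 11: ['have', 'time'] (min_width=9, slack=8)
Total lines: 11

Answer: 11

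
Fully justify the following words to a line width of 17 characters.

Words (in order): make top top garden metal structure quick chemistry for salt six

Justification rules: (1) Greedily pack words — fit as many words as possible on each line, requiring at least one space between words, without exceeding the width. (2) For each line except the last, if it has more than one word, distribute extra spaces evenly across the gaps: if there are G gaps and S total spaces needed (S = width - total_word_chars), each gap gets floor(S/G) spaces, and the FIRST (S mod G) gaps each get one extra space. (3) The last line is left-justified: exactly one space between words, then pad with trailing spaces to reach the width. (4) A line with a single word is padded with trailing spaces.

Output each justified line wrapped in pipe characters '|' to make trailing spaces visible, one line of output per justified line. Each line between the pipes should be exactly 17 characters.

Line 1: ['make', 'top', 'top'] (min_width=12, slack=5)
Line 2: ['garden', 'metal'] (min_width=12, slack=5)
Line 3: ['structure', 'quick'] (min_width=15, slack=2)
Line 4: ['chemistry', 'for'] (min_width=13, slack=4)
Line 5: ['salt', 'six'] (min_width=8, slack=9)

Answer: |make    top   top|
|garden      metal|
|structure   quick|
|chemistry     for|
|salt six         |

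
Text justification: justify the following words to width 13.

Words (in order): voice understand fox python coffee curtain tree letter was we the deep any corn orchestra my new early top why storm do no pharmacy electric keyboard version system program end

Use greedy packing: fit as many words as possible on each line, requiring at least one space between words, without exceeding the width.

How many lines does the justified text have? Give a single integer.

Line 1: ['voice'] (min_width=5, slack=8)
Line 2: ['understand'] (min_width=10, slack=3)
Line 3: ['fox', 'python'] (min_width=10, slack=3)
Line 4: ['coffee'] (min_width=6, slack=7)
Line 5: ['curtain', 'tree'] (min_width=12, slack=1)
Line 6: ['letter', 'was', 'we'] (min_width=13, slack=0)
Line 7: ['the', 'deep', 'any'] (min_width=12, slack=1)
Line 8: ['corn'] (min_width=4, slack=9)
Line 9: ['orchestra', 'my'] (min_width=12, slack=1)
Line 10: ['new', 'early', 'top'] (min_width=13, slack=0)
Line 11: ['why', 'storm', 'do'] (min_width=12, slack=1)
Line 12: ['no', 'pharmacy'] (min_width=11, slack=2)
Line 13: ['electric'] (min_width=8, slack=5)
Line 14: ['keyboard'] (min_width=8, slack=5)
Line 15: ['version'] (min_width=7, slack=6)
Line 16: ['system'] (min_width=6, slack=7)
Line 17: ['program', 'end'] (min_width=11, slack=2)
Total lines: 17

Answer: 17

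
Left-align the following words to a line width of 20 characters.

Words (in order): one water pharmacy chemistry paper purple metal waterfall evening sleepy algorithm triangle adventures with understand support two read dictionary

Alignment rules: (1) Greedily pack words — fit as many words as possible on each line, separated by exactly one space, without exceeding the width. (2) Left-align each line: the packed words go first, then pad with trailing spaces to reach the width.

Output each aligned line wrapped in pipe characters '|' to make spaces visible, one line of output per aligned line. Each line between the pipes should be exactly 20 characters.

Answer: |one water pharmacy  |
|chemistry paper     |
|purple metal        |
|waterfall evening   |
|sleepy algorithm    |
|triangle adventures |
|with understand     |
|support two read    |
|dictionary          |

Derivation:
Line 1: ['one', 'water', 'pharmacy'] (min_width=18, slack=2)
Line 2: ['chemistry', 'paper'] (min_width=15, slack=5)
Line 3: ['purple', 'metal'] (min_width=12, slack=8)
Line 4: ['waterfall', 'evening'] (min_width=17, slack=3)
Line 5: ['sleepy', 'algorithm'] (min_width=16, slack=4)
Line 6: ['triangle', 'adventures'] (min_width=19, slack=1)
Line 7: ['with', 'understand'] (min_width=15, slack=5)
Line 8: ['support', 'two', 'read'] (min_width=16, slack=4)
Line 9: ['dictionary'] (min_width=10, slack=10)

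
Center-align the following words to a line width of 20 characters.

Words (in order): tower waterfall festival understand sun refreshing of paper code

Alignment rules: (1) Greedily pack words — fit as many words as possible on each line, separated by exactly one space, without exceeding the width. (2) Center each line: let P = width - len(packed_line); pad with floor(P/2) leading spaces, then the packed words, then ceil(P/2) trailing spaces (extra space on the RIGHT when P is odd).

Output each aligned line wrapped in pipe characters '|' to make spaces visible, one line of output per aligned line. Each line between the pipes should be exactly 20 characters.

Line 1: ['tower', 'waterfall'] (min_width=15, slack=5)
Line 2: ['festival', 'understand'] (min_width=19, slack=1)
Line 3: ['sun', 'refreshing', 'of'] (min_width=17, slack=3)
Line 4: ['paper', 'code'] (min_width=10, slack=10)

Answer: |  tower waterfall   |
|festival understand |
| sun refreshing of  |
|     paper code     |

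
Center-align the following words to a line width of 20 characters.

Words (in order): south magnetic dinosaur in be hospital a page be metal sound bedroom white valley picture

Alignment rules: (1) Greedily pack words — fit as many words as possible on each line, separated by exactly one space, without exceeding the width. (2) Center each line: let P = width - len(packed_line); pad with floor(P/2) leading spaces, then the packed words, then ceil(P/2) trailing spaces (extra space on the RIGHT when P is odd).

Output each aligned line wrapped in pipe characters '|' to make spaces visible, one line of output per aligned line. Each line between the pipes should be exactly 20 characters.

Line 1: ['south', 'magnetic'] (min_width=14, slack=6)
Line 2: ['dinosaur', 'in', 'be'] (min_width=14, slack=6)
Line 3: ['hospital', 'a', 'page', 'be'] (min_width=18, slack=2)
Line 4: ['metal', 'sound', 'bedroom'] (min_width=19, slack=1)
Line 5: ['white', 'valley', 'picture'] (min_width=20, slack=0)

Answer: |   south magnetic   |
|   dinosaur in be   |
| hospital a page be |
|metal sound bedroom |
|white valley picture|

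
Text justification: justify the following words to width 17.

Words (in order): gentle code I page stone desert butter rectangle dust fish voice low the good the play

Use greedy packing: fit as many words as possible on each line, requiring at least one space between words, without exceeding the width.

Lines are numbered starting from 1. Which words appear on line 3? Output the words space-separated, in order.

Answer: butter rectangle

Derivation:
Line 1: ['gentle', 'code', 'I'] (min_width=13, slack=4)
Line 2: ['page', 'stone', 'desert'] (min_width=17, slack=0)
Line 3: ['butter', 'rectangle'] (min_width=16, slack=1)
Line 4: ['dust', 'fish', 'voice'] (min_width=15, slack=2)
Line 5: ['low', 'the', 'good', 'the'] (min_width=16, slack=1)
Line 6: ['play'] (min_width=4, slack=13)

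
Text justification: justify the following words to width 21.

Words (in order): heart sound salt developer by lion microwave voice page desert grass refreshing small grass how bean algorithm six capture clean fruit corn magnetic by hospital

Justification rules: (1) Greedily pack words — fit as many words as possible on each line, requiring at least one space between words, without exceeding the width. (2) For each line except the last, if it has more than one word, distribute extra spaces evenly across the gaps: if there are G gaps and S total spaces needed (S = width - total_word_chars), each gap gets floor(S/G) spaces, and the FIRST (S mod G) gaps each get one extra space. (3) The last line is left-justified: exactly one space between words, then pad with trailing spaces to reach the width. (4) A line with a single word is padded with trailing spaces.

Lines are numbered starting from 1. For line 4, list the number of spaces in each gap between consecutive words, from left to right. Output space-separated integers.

Answer: 10

Derivation:
Line 1: ['heart', 'sound', 'salt'] (min_width=16, slack=5)
Line 2: ['developer', 'by', 'lion'] (min_width=17, slack=4)
Line 3: ['microwave', 'voice', 'page'] (min_width=20, slack=1)
Line 4: ['desert', 'grass'] (min_width=12, slack=9)
Line 5: ['refreshing', 'small'] (min_width=16, slack=5)
Line 6: ['grass', 'how', 'bean'] (min_width=14, slack=7)
Line 7: ['algorithm', 'six', 'capture'] (min_width=21, slack=0)
Line 8: ['clean', 'fruit', 'corn'] (min_width=16, slack=5)
Line 9: ['magnetic', 'by', 'hospital'] (min_width=20, slack=1)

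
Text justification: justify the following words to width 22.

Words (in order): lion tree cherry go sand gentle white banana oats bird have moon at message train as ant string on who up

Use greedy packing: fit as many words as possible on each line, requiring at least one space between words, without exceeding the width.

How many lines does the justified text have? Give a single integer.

Answer: 6

Derivation:
Line 1: ['lion', 'tree', 'cherry', 'go'] (min_width=19, slack=3)
Line 2: ['sand', 'gentle', 'white'] (min_width=17, slack=5)
Line 3: ['banana', 'oats', 'bird', 'have'] (min_width=21, slack=1)
Line 4: ['moon', 'at', 'message', 'train'] (min_width=21, slack=1)
Line 5: ['as', 'ant', 'string', 'on', 'who'] (min_width=20, slack=2)
Line 6: ['up'] (min_width=2, slack=20)
Total lines: 6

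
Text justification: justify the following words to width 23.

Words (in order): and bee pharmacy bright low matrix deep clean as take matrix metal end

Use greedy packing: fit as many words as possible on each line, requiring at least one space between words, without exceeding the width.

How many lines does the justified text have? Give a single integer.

Line 1: ['and', 'bee', 'pharmacy', 'bright'] (min_width=23, slack=0)
Line 2: ['low', 'matrix', 'deep', 'clean'] (min_width=21, slack=2)
Line 3: ['as', 'take', 'matrix', 'metal'] (min_width=20, slack=3)
Line 4: ['end'] (min_width=3, slack=20)
Total lines: 4

Answer: 4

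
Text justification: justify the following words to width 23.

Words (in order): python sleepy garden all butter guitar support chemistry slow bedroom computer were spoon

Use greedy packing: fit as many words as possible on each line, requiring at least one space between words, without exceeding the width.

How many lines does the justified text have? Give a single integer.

Answer: 5

Derivation:
Line 1: ['python', 'sleepy', 'garden'] (min_width=20, slack=3)
Line 2: ['all', 'butter', 'guitar'] (min_width=17, slack=6)
Line 3: ['support', 'chemistry', 'slow'] (min_width=22, slack=1)
Line 4: ['bedroom', 'computer', 'were'] (min_width=21, slack=2)
Line 5: ['spoon'] (min_width=5, slack=18)
Total lines: 5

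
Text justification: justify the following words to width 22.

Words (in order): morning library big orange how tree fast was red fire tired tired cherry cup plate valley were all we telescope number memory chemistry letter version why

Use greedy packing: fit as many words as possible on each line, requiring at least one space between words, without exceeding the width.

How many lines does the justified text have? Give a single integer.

Answer: 8

Derivation:
Line 1: ['morning', 'library', 'big'] (min_width=19, slack=3)
Line 2: ['orange', 'how', 'tree', 'fast'] (min_width=20, slack=2)
Line 3: ['was', 'red', 'fire', 'tired'] (min_width=18, slack=4)
Line 4: ['tired', 'cherry', 'cup', 'plate'] (min_width=22, slack=0)
Line 5: ['valley', 'were', 'all', 'we'] (min_width=18, slack=4)
Line 6: ['telescope', 'number'] (min_width=16, slack=6)
Line 7: ['memory', 'chemistry'] (min_width=16, slack=6)
Line 8: ['letter', 'version', 'why'] (min_width=18, slack=4)
Total lines: 8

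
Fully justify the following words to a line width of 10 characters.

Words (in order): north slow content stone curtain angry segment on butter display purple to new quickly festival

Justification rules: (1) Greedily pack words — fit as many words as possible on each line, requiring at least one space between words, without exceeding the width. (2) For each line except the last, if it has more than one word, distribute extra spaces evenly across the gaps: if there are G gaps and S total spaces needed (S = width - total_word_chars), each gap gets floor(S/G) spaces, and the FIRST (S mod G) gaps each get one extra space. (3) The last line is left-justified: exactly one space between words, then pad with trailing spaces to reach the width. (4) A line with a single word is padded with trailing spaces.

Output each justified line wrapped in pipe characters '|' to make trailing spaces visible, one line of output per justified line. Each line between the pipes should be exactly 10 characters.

Answer: |north slow|
|content   |
|stone     |
|curtain   |
|angry     |
|segment on|
|butter    |
|display   |
|purple  to|
|new       |
|quickly   |
|festival  |

Derivation:
Line 1: ['north', 'slow'] (min_width=10, slack=0)
Line 2: ['content'] (min_width=7, slack=3)
Line 3: ['stone'] (min_width=5, slack=5)
Line 4: ['curtain'] (min_width=7, slack=3)
Line 5: ['angry'] (min_width=5, slack=5)
Line 6: ['segment', 'on'] (min_width=10, slack=0)
Line 7: ['butter'] (min_width=6, slack=4)
Line 8: ['display'] (min_width=7, slack=3)
Line 9: ['purple', 'to'] (min_width=9, slack=1)
Line 10: ['new'] (min_width=3, slack=7)
Line 11: ['quickly'] (min_width=7, slack=3)
Line 12: ['festival'] (min_width=8, slack=2)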